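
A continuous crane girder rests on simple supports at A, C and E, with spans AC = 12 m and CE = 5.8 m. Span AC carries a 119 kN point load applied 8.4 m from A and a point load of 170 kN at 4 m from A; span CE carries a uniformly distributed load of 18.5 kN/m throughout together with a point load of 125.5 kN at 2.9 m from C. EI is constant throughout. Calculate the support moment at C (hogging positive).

M_C = 445.4 kN·m

Release continuity at C by inserting a hinge; the redundant is the internal moment M_C. The primary structure is two simply-supported spans AC and CE.
End slopes at the hinge C, treating each span as simply supported:
  span AC: point load 119 at a = 8.4: Pab(L + a)/(6LEI) = 1020/EI
  span AC: point load 170 at a = 4: Pab(L + a)/(6LEI) = 1209/EI
  span CE: UDL 18.5: wL³/(24EI) = 150.4/EI
  span CE: point load 125.5 at a = 2.9: Pab(L + b)/(6LEI) = 263.9/EI
  relative rotation θ_0 = (2228 + 414.3)/EI = 2643/EI
A unit hogging moment at C produces rotation L₁/(3EI) + L₂/(3EI) = 5.933/EI.
Compatibility: M_C·(L₁+L₂)/(3EI) = θ_0, giving M_C = 445.4 kN·m (hogging).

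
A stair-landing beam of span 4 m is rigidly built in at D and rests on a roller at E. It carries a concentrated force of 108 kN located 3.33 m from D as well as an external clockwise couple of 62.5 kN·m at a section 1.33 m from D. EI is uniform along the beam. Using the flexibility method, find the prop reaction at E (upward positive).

Take the reaction at E as the redundant and release it; the primary structure is a cantilever fixed at D.
Deflection at E on the released cantilever, summing each load's contribution:
  point load 108 at a = 3.33: Pa²(3L − a)/(6EI) = 1731/EI
  clockwise couple 62.5 at a = 1.33: M₀a(2L − a)/(2EI) = 277.2/EI
  δ_0 = 2008/EI
Tip deflection under a unit load at E: L³/(3EI) = 21.33/EI.
The prop prevents deflection at E: R_E = δ_0/δ_{EE} = 2008/21.33 = 94.11 kN.

R_E = 94.11 kN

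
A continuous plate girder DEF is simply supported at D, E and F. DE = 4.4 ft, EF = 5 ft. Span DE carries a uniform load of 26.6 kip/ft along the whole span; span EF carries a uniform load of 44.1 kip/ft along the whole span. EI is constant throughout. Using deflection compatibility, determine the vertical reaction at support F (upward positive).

R_F = 89.56 kip

Release continuity at E by inserting a hinge; the redundant is the internal moment M_E. The primary structure is two simply-supported spans DE and EF.
End slopes at the hinge E, treating each span as simply supported:
  span DE: UDL 26.6: wL³/(24EI) = 94.41/EI
  span EF: UDL 44.1: wL³/(24EI) = 229.7/EI
  relative rotation θ_0 = (94.41 + 229.7)/EI = 324.1/EI
A unit hogging moment at E produces rotation L₁/(3EI) + L₂/(3EI) = 3.133/EI.
Slope continuity at E: θ_0 = M_E·3.133/EI, so M_E = 324.1/3.133 = 103.4 kip·ft (hogging).
Span EF, ΣM about F: R_E^{EF}·5 = 551.2 + 103.4, so R_E^{EF} = 130.9 kip and R_F = 220.5 − 130.9 = 89.56 kip.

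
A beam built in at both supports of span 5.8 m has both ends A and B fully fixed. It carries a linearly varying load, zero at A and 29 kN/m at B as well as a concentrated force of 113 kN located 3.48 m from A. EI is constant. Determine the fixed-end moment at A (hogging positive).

Take the two fixed-end moments M_A, M_B as redundants; the released structure is the simple span AB.
On the primary (simply-supported) span, the end slopes from the loading are:
  at A: triangular load, peak 29: 7w₀L³/(360EI) = 110/EI
  at B: triangular load, peak 29: w₀L³/(45EI) = 125.7/EI
  at A: point load 113 at a = 3.48: Pab(L + b)/(6LEI) = 212.9/EI
  at B: point load 113 at a = 3.48: Pab(L + a)/(6LEI) = 243.3/EI
  θ_A0 = 322.9/EI,  θ_B0 = 369/EI
Flexibility coefficients: a unit moment at one end gives L/(3EI) there and L/(6EI) at the far end, so f₁₁ = f₂₂ = 1.933/EI and f₁₂ = f₂₁ = 0.9667/EI.
Compatibility — zero rotation at each built-in end:
  1.933 M_A + 0.9667 M_B = 322.9
  0.9667 M_A + 1.933 M_B = 369
Solving the pair gives M_A = 95.44 kN·m and M_B = 143.2 kN·m (hogging).

M_A = 95.44 kN·m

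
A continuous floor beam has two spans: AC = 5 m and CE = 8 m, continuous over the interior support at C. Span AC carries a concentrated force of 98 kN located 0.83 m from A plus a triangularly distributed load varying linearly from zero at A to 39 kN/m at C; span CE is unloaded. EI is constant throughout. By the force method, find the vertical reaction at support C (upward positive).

R_C = 94.34 kN

Release continuity at C by inserting a hinge; the redundant is the internal moment M_C. The primary structure is two simply-supported spans AC and CE.
Discontinuity in slope at C on the released structure — sum the simple-span end rotations:
  span AC: point load 98 at a = 0.83: Pab(L + a)/(6LEI) = 65.92/EI
  span AC: triangular load, peak 39: w₀L³/(45EI) = 108.3/EI
  relative rotation θ_0 = (174.2 + 0)/EI = 174.2/EI
A unit hogging moment at C produces rotation L₁/(3EI) + L₂/(3EI) = 4.333/EI.
Compatibility: M_C·(L₁+L₂)/(3EI) = θ_0, giving M_C = 40.21 kN·m (hogging).
Span AC, ΣM about A with M_C applied at C: R_C^{AC}·5 = 406.3 + 40.21, so R_C^{AC} = 89.31 kN and R_A = 195.5 − 89.31 = 106.2 kN.
Span CE, ΣM about E: R_C^{CE}·8 = 0 + 40.21, so R_C^{CE} = 5.026 kN and R_E = 0 − 5.026 = -5.026 kN.
R_C = 89.31 + 5.026 = 94.34 kN.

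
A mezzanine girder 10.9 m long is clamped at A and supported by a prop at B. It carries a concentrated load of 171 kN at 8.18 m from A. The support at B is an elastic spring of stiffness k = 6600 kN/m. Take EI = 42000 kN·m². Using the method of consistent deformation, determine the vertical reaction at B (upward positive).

R_B = 106.7 kN

Take the reaction at B as the redundant and release it; the primary structure is a cantilever fixed at A.
Primary-structure tip deflection at B by superposition:
  point load 171 at a = 8.18: Pa²(3L − a)/(6EI) = 46760/EI
Flexibility coefficient — unit upward force at B: δ_{BB} = L³/(3EI) = 431.7/EI.
With EI = 42000 kN·m²: δ_0 = 1.1133 m and δ_{BB} = 0.010278 m/kN.
Compatibility — the spring shortens by R_B/k under the reaction it provides: δ_0 − R_B·δ_{BB} = R_B/k. With 1/k = 0.000152 m/kN, R_B = δ_0 / (δ_{BB} + 1/k) = 1.1133 / (0.010278 + 0.000152) = 106.7 kN.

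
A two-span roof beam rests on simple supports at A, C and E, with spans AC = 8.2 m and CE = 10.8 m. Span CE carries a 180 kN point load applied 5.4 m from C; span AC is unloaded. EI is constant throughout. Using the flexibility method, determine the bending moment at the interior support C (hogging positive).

Insert a hinge at C; M_C is the redundant, and each span becomes simply supported.
Discontinuity in slope at C on the released structure — sum the simple-span end rotations:
  span CE: point load 180 at a = 5.4: Pab(L + b)/(6LEI) = 1312/EI
  relative rotation θ_0 = (0 + 1312)/EI = 1312/EI
A unit hogging moment at C produces rotation L₁/(3EI) + L₂/(3EI) = 6.333/EI.
Slope continuity at C: θ_0 = M_C·6.333/EI, so M_C = 1312/6.333 = 207.2 kN·m (hogging).

M_C = 207.2 kN·m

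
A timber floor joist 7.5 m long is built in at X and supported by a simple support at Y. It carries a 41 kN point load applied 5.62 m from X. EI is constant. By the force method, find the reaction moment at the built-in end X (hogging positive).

M_X = 36.12 kN·m

Choose R_Y as the redundant. The primary structure is the cantilever fixed at X.
Deflection at Y on the released cantilever, summing each load's contribution:
  point load 41 at a = 5.62: Pa²(3L − a)/(6EI) = 3643/EI
Tip deflection under a unit load at Y: L³/(3EI) = 140.6/EI.
Compatibility at Y: δ_0 − R_Y·δ_{YY} = 0, so R_Y = 3643/140.6 = 25.91 kN.
Moment equilibrium about X: M_X = Σ(load moments about X) − R_Y·L = 230.4 − 25.91×7.5 = 36.12 kN·m.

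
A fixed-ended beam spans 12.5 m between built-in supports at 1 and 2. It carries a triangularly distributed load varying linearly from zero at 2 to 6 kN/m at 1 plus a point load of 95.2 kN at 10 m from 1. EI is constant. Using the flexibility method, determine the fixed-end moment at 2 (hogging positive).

M_2 = 183.6 kN·m

Release both end moments; the primary structure is a simply-supported span 12 with redundants M_1 and M_2.
Simple-span end rotations at 1 and 2 under the given loads:
  at 1: triangular load, peak 6: w₀L³/(45EI) = 260.4/EI
  at 2: triangular load, peak 6: 7w₀L³/(360EI) = 227.9/EI
  at 1: point load 95.2 at a = 10: Pab(L + b)/(6LEI) = 476/EI
  at 2: point load 95.2 at a = 10: Pab(L + a)/(6LEI) = 714/EI
  θ_10 = 736.4/EI,  θ_20 = 941.9/EI
Flexibility coefficients: a unit moment at one end gives L/(3EI) there and L/(6EI) at the far end, so f₁₁ = f₂₂ = 4.167/EI and f₁₂ = f₂₁ = 2.083/EI.
Compatibility — zero rotation at each built-in end:
  4.167 M_1 + 2.083 M_2 = 736.4
  2.083 M_1 + 4.167 M_2 = 941.9
Solving the pair gives M_1 = 84.95 kN·m and M_2 = 183.6 kN·m (hogging).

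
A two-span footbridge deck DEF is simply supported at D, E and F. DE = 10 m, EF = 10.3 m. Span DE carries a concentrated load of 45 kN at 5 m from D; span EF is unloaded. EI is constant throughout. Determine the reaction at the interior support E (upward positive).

R_E = 30.69 kN

Insert a hinge at E; M_E is the redundant, and each span becomes simply supported.
Discontinuity in slope at E on the released structure — sum the simple-span end rotations:
  span DE: point load 45 at a = 5: Pab(L + a)/(6LEI) = 281.2/EI
  relative rotation θ_0 = (281.2 + 0)/EI = 281.2/EI
A unit hogging moment at E produces rotation L₁/(3EI) + L₂/(3EI) = 6.767/EI.
Slope continuity at E: θ_0 = M_E·6.767/EI, so M_E = 281.2/6.767 = 41.56 kN·m (hogging).
Span DE, ΣM about D with M_E applied at E: R_E^{DE}·10 = 225 + 41.56, so R_E^{DE} = 26.66 kN and R_D = 45 − 26.66 = 18.34 kN.
Span EF, ΣM about F: R_E^{EF}·10.3 = 0 + 41.56, so R_E^{EF} = 4.035 kN and R_F = 0 − 4.035 = -4.035 kN.
R_E = 26.66 + 4.035 = 30.69 kN.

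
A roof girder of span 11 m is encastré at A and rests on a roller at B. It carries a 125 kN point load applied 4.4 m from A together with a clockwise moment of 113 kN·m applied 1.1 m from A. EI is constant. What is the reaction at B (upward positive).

Take the reaction at B as the redundant and release it; the primary structure is a cantilever fixed at A.
Primary-structure tip deflection at B by superposition:
  point load 125 at a = 4.4: Pa²(3L − a)/(6EI) = 11535/EI
  clockwise couple 113 at a = 1.1: M₀a(2L − a)/(2EI) = 1299/EI
  δ_0 = 12834/EI
Flexibility coefficient — unit upward force at B: δ_{BB} = L³/(3EI) = 443.7/EI.
The prop prevents deflection at B: R_B = δ_0/δ_{BB} = 12834/443.7 = 28.93 kN.

R_B = 28.93 kN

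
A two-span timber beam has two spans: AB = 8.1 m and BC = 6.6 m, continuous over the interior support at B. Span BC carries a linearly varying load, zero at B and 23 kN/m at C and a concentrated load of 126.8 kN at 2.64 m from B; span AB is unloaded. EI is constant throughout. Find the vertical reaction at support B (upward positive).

R_B = 128.4 kN

Release continuity at B by inserting a hinge; the redundant is the internal moment M_B. The primary structure is two simply-supported spans AB and BC.
Rotations at B on the released spans (each span's end-slope, ×1/EI):
  span BC: triangular load, peak 23: 7w₀L³/(360EI) = 128.6/EI
  span BC: point load 126.8 at a = 2.64: Pab(L + b)/(6LEI) = 353.5/EI
  relative rotation θ_0 = (0 + 482.1)/EI = 482.1/EI
A unit hogging moment at B produces rotation L₁/(3EI) + L₂/(3EI) = 4.9/EI.
Compatibility: M_B·(L₁+L₂)/(3EI) = θ_0, giving M_B = 98.38 kN·m (hogging).
Span AB, ΣM about A with M_B applied at B: R_B^{AB}·8.1 = 0 + 98.38, so R_B^{AB} = 12.15 kN and R_A = 0 − 12.15 = -12.15 kN.
Span BC, ΣM about C: R_B^{BC}·6.6 = 669.1 + 98.38, so R_B^{BC} = 116.3 kN and R_C = 202.7 − 116.3 = 86.41 kN.
R_B = 12.15 + 116.3 = 128.4 kN.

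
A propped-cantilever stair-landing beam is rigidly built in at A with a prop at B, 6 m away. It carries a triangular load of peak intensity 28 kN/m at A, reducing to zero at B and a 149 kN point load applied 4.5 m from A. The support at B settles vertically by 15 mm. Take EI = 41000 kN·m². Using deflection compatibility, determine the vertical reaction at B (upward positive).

R_B = 102.5 kN

Choose R_B as the redundant. The primary structure is the cantilever fixed at A.
Primary-structure tip deflection at B by superposition:
  triangular load, peak 28 at the fixed end: w₀L⁴/(30EI) = 1210/EI
  point load 149 at a = 4.5: Pa²(3L − a)/(6EI) = 6789/EI
  δ_0 = 7998/EI
Tip deflection under a unit load at B: L³/(3EI) = 72/EI.
With EI = 41000 kN·m²: δ_0 = 0.19508 m and δ_{BB} = 0.001756 m/kN.
Compatibility — the beam at B must follow the support down by 0.015 m: δ_0 − R_B·δ_{BB} = 0.015, so R_B = (0.19508 − 0.015)/0.001756 = 102.5 kN.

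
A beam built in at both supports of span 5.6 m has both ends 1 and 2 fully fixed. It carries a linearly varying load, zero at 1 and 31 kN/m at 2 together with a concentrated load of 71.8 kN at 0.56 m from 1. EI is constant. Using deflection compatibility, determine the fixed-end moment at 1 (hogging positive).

M_1 = 64.97 kN·m

Release both end moments; the primary structure is a simply-supported span 12 with redundants M_1 and M_2.
Simple-span end rotations at 1 and 2 under the given loads:
  at 1: triangular load, peak 31: 7w₀L³/(360EI) = 105.9/EI
  at 2: triangular load, peak 31: w₀L³/(45EI) = 121/EI
  at 1: point load 71.8 at a = 0.56: Pab(L + b)/(6LEI) = 64.17/EI
  at 2: point load 71.8 at a = 0.56: Pab(L + a)/(6LEI) = 37.15/EI
  θ_10 = 170/EI,  θ_20 = 158.1/EI
Flexibility coefficients: a unit moment at one end gives L/(3EI) there and L/(6EI) at the far end, so f₁₁ = f₂₂ = 1.867/EI and f₁₂ = f₂₁ = 0.9333/EI.
Compatibility — zero rotation at each built-in end:
  1.867 M_1 + 0.9333 M_2 = 170
  0.9333 M_1 + 1.867 M_2 = 158.1
Solving the pair gives M_1 = 64.97 kN·m and M_2 = 52.23 kN·m (hogging).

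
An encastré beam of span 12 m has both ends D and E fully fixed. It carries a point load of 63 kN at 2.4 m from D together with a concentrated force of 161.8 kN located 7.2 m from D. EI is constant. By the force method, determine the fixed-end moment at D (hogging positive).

Take the two fixed-end moments M_D, M_E as redundants; the released structure is the simple span DE.
Simple-span end rotations at D and E under the given loads:
  at D: point load 63 at a = 2.4: Pab(L + b)/(6LEI) = 435.5/EI
  at E: point load 63 at a = 2.4: Pab(L + a)/(6LEI) = 290.3/EI
  at D: point load 161.8 at a = 7.2: Pab(L + b)/(6LEI) = 1305/EI
  at E: point load 161.8 at a = 7.2: Pab(L + a)/(6LEI) = 1491/EI
  θ_D0 = 1740/EI,  θ_E0 = 1781/EI
Flexibility coefficients: a unit moment at one end gives L/(3EI) there and L/(6EI) at the far end, so f₁₁ = f₂₂ = 4/EI and f₁₂ = f₂₁ = 2/EI.
Compatibility — zero rotation at each built-in end:
  4 M_D + 2 M_E = 1740
  2 M_D + 4 M_E = 1781
Solving the pair gives M_D = 283.2 kN·m and M_E = 303.8 kN·m (hogging).

M_D = 283.2 kN·m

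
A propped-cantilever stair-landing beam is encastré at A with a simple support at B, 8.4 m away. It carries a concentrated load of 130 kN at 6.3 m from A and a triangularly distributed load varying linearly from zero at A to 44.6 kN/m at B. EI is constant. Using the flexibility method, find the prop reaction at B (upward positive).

R_B = 185.3 kN

Choose R_B as the redundant. The primary structure is the cantilever fixed at A.
Downward deflection at the released point B due to the loads:
  point load 130 at a = 6.3: Pa²(3L − a)/(6EI) = 16253/EI
  triangular load, peak 44.6 at the free end: 11w₀L⁴/(120EI) = 20355/EI
  δ_0 = 36608/EI
Tip deflection under a unit load at B: L³/(3EI) = 197.6/EI.
Compatibility at B: δ_0 − R_B·δ_{BB} = 0, so R_B = 36608/197.6 = 185.3 kN.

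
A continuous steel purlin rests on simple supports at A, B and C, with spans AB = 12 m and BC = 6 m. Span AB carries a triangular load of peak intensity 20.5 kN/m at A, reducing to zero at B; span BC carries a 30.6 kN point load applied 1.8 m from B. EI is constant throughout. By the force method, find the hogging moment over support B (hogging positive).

M_B = 125.7 kN·m

Take M_B as the redundant. Released structure: two simple spans AB and BC with a hinge at B.
Discontinuity in slope at B on the released structure — sum the simple-span end rotations:
  span AB: triangular load, peak 20.5: 7w₀L³/(360EI) = 688.8/EI
  span BC: point load 30.6 at a = 1.8: Pab(L + b)/(6LEI) = 65.55/EI
  relative rotation θ_0 = (688.8 + 65.55)/EI = 754.3/EI
A unit hogging moment at B produces rotation L₁/(3EI) + L₂/(3EI) = 6/EI.
Slope continuity at B: θ_0 = M_B·6/EI, so M_B = 754.3/6 = 125.7 kN·m (hogging).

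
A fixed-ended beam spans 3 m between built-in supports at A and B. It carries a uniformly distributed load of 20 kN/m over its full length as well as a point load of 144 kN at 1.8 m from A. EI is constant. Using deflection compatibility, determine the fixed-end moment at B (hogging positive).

M_B = 77.21 kN·m

Release both end moments; the primary structure is a simply-supported span AB with redundants M_A and M_B.
On the primary (simply-supported) span, the end slopes from the loading are:
  at A: UDL 20: wL³/(24EI) = 22.5/EI
  at B: UDL 20: wL³/(24EI) = 22.5/EI
  at A: point load 144 at a = 1.8: Pab(L + b)/(6LEI) = 72.58/EI
  at B: point load 144 at a = 1.8: Pab(L + a)/(6LEI) = 82.94/EI
  θ_A0 = 95.08/EI,  θ_B0 = 105.4/EI
Flexibility coefficients: a unit moment at one end gives L/(3EI) there and L/(6EI) at the far end, so f₁₁ = f₂₂ = 1/EI and f₁₂ = f₂₁ = 0.5/EI.
Compatibility — zero rotation at each built-in end:
  1 M_A + 0.5 M_B = 95.08
  0.5 M_A + 1 M_B = 105.4
Solving the pair gives M_A = 56.47 kN·m and M_B = 77.21 kN·m (hogging).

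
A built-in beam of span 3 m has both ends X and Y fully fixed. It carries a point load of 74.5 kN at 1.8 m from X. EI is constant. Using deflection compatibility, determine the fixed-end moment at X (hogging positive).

Release both end moments; the primary structure is a simply-supported span XY with redundants M_X and M_Y.
Simple-span end rotations at X and Y under the given loads:
  at X: point load 74.5 at a = 1.8: Pab(L + b)/(6LEI) = 37.55/EI
  at Y: point load 74.5 at a = 1.8: Pab(L + a)/(6LEI) = 42.91/EI
  θ_X0 = 37.55/EI,  θ_Y0 = 42.91/EI
Flexibility coefficients: a unit moment at one end gives L/(3EI) there and L/(6EI) at the far end, so f₁₁ = f₂₂ = 1/EI and f₁₂ = f₂₁ = 0.5/EI.
Compatibility — zero rotation at each built-in end:
  1 M_X + 0.5 M_Y = 37.55
  0.5 M_X + 1 M_Y = 42.91
Solving the pair gives M_X = 21.46 kN·m and M_Y = 32.18 kN·m (hogging).

M_X = 21.46 kN·m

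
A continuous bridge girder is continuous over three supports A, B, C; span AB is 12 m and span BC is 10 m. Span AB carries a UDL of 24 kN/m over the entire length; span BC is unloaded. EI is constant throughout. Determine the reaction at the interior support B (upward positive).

R_B = 187.2 kN

Release continuity at B by inserting a hinge; the redundant is the internal moment M_B. The primary structure is two simply-supported spans AB and BC.
End slopes at the hinge B, treating each span as simply supported:
  span AB: UDL 24: wL³/(24EI) = 1728/EI
  relative rotation θ_0 = (1728 + 0)/EI = 1728/EI
A unit hogging moment at B produces rotation L₁/(3EI) + L₂/(3EI) = 7.333/EI.
Compatibility: M_B·(L₁+L₂)/(3EI) = θ_0, giving M_B = 235.6 kN·m (hogging).
Span AB, ΣM about A with M_B applied at B: R_B^{AB}·12 = 1728 + 235.6, so R_B^{AB} = 163.6 kN and R_A = 288 − 163.6 = 124.4 kN.
Span BC, ΣM about C: R_B^{BC}·10 = 0 + 235.6, so R_B^{BC} = 23.56 kN and R_C = 0 − 23.56 = -23.56 kN.
R_B = 163.6 + 23.56 = 187.2 kN.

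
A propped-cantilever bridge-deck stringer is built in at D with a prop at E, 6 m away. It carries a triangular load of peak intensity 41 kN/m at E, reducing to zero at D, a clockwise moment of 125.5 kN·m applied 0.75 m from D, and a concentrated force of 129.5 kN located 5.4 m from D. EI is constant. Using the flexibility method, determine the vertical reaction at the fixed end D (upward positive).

Take the reaction at E as the redundant and release it; the primary structure is a cantilever fixed at D.
Primary-structure tip deflection at E by superposition:
  triangular load, peak 41 at the free end: 11w₀L⁴/(120EI) = 4871/EI
  clockwise couple 125.5 at a = 0.75: M₀a(2L − a)/(2EI) = 529.5/EI
  point load 129.5 at a = 5.4: Pa²(3L − a)/(6EI) = 7930/EI
  δ_0 = 13330/EI
Flexibility coefficient — unit upward force at E: δ_{EE} = L³/(3EI) = 72/EI.
The prop prevents deflection at E: R_E = δ_0/δ_{EE} = 13330/72 = 185.1 kN.
Vertical equilibrium: R_D = ΣP − R_E = 252.5 − 185.1 = 67.36 kN.

R_D = 67.36 kN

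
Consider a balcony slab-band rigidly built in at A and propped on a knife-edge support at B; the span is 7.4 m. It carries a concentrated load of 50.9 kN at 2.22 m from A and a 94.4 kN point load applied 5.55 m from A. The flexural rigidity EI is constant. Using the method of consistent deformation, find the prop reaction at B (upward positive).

R_B = 65.92 kN

Remove the prop at B; the released (primary) structure is a cantilever built in at A.
Downward deflection at the released point B due to the loads:
  point load 50.9 at a = 2.22: Pa²(3L − a)/(6EI) = 835.3/EI
  point load 94.4 at a = 5.55: Pa²(3L − a)/(6EI) = 8069/EI
  δ_0 = 8904/EI
Tip deflection under a unit load at B: L³/(3EI) = 135.1/EI.
Compatibility at B: δ_0 − R_B·δ_{BB} = 0, so R_B = 8904/135.1 = 65.92 kN.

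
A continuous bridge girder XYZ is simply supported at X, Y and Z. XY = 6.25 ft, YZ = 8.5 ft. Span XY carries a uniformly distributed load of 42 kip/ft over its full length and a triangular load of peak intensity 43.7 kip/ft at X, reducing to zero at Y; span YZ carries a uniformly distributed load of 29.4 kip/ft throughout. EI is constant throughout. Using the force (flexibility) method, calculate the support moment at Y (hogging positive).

M_Y = 282.1 kip·ft

Take M_Y as the redundant. Released structure: two simple spans XY and YZ with a hinge at Y.
Discontinuity in slope at Y on the released structure — sum the simple-span end rotations:
  span XY: UDL 42: wL³/(24EI) = 427.2/EI
  span XY: triangular load, peak 43.7: 7w₀L³/(360EI) = 207.5/EI
  span YZ: UDL 29.4: wL³/(24EI) = 752.3/EI
  relative rotation θ_0 = (634.7 + 752.3)/EI = 1387/EI
A unit hogging moment at Y produces rotation L₁/(3EI) + L₂/(3EI) = 4.917/EI.
Slope continuity at Y: θ_0 = M_Y·4.917/EI, so M_Y = 1387/4.917 = 282.1 kip·ft (hogging).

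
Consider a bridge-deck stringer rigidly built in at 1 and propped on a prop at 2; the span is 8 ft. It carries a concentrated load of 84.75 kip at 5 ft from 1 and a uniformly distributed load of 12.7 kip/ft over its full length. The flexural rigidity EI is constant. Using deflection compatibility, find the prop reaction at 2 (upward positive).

R_2 = 77.41 kip

Take the reaction at 2 as the redundant and release it; the primary structure is a cantilever fixed at 1.
Downward deflection at the released point 2 due to the loads:
  point load 84.75 at a = 5: Pa²(3L − a)/(6EI) = 6709/EI
  UDL 12.7: wL⁴/(8EI) = 6502/EI
  δ_0 = 13212/EI
Flexibility coefficient — unit upward force at 2: δ_{22} = L³/(3EI) = 170.7/EI.
The prop prevents deflection at 2: R_2 = δ_0/δ_{22} = 13212/170.7 = 77.41 kip.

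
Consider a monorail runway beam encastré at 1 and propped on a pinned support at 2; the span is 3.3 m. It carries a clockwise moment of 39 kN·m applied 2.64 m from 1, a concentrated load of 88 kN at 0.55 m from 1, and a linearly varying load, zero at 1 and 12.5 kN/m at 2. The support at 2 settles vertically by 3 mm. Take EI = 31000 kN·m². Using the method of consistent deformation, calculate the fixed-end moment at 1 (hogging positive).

Release the roller at 2. Primary structure: cantilever fixed at 1.
Downward deflection at the released point 2 due to the loads:
  clockwise couple 39 at a = 2.64: M₀a(2L − a)/(2EI) = 203.9/EI
  point load 88 at a = 0.55: Pa²(3L − a)/(6EI) = 41.48/EI
  triangular load, peak 12.5 at the free end: 11w₀L⁴/(120EI) = 135.9/EI
  δ_0 = 381.2/EI
Tip deflection under a unit load at 2: L³/(3EI) = 11.98/EI.
With EI = 31000 kN·m²: δ_0 = 0.012298 m and δ_{22} = 0.000386 m/kN.
Compatibility — the beam at 2 must follow the support down by 0.003 m: δ_0 − R_2·δ_{22} = 0.003, so R_2 = (0.012298 − 0.003)/0.000386 = 24.06 kN.
Moment equilibrium about 1: M_1 = Σ(load moments about 1) − R_2·L = 132.8 − 24.06×3.3 = 53.37 kN·m.

M_1 = 53.37 kN·m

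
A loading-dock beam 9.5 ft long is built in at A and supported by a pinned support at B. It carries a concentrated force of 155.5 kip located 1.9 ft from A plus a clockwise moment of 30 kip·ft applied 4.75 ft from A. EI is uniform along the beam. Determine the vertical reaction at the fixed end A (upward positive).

R_A = 143.2 kip

Choose R_B as the redundant. The primary structure is the cantilever fixed at A.
Downward deflection at the released point B due to the loads:
  point load 155.5 at a = 1.9: Pa²(3L − a)/(6EI) = 2489/EI
  clockwise couple 30 at a = 4.75: M₀a(2L − a)/(2EI) = 1015/EI
  δ_0 = 3504/EI
Tip deflection under a unit load at B: L³/(3EI) = 285.8/EI.
The prop prevents deflection at B: R_B = δ_0/δ_{BB} = 3504/285.8 = 12.26 kip.
Vertical equilibrium: R_A = ΣP − R_B = 155.5 − 12.26 = 143.2 kip.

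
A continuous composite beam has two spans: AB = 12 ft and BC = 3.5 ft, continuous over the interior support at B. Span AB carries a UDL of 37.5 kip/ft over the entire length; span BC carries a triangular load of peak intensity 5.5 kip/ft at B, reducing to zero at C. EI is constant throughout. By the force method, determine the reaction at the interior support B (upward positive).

R_B = 424.6 kip

Insert a hinge at B; M_B is the redundant, and each span becomes simply supported.
Rotations at B on the released spans (each span's end-slope, ×1/EI):
  span AB: UDL 37.5: wL³/(24EI) = 2700/EI
  span BC: triangular load, peak 5.5: w₀L³/(45EI) = 5.24/EI
  relative rotation θ_0 = (2700 + 5.24)/EI = 2705/EI
A unit hogging moment at B produces rotation L₁/(3EI) + L₂/(3EI) = 5.167/EI.
Slope continuity at B: θ_0 = M_B·5.167/EI, so M_B = 2705/5.167 = 523.6 kip·ft (hogging).
Span AB, ΣM about A with M_B applied at B: R_B^{AB}·12 = 2700 + 523.6, so R_B^{AB} = 268.6 kip and R_A = 450 − 268.6 = 181.4 kip.
Span BC, ΣM about C: R_B^{BC}·3.5 = 22.46 + 523.6, so R_B^{BC} = 156 kip and R_C = 9.625 − 156 = -146.4 kip.
R_B = 268.6 + 156 = 424.6 kip.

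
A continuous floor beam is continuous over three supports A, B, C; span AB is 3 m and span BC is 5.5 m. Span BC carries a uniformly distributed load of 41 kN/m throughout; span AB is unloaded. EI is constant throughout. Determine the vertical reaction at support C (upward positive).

R_C = 94.51 kN

Release continuity at B by inserting a hinge; the redundant is the internal moment M_B. The primary structure is two simply-supported spans AB and BC.
End slopes at the hinge B, treating each span as simply supported:
  span BC: UDL 41: wL³/(24EI) = 284.2/EI
  relative rotation θ_0 = (0 + 284.2)/EI = 284.2/EI
A unit hogging moment at B produces rotation L₁/(3EI) + L₂/(3EI) = 2.833/EI.
Slope continuity at B: θ_0 = M_B·2.833/EI, so M_B = 284.2/2.833 = 100.3 kN·m (hogging).
Span BC, ΣM about C: R_B^{BC}·5.5 = 620.1 + 100.3, so R_B^{BC} = 131 kN and R_C = 225.5 − 131 = 94.51 kN.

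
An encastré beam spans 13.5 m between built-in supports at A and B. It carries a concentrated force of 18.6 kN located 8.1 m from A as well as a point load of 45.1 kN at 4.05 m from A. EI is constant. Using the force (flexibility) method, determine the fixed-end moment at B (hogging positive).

Take the two fixed-end moments M_A, M_B as redundants; the released structure is the simple span AB.
On the primary (simply-supported) span, the end slopes from the loading are:
  at A: point load 18.6 at a = 8.1: Pab(L + b)/(6LEI) = 189.8/EI
  at B: point load 18.6 at a = 8.1: Pab(L + a)/(6LEI) = 217/EI
  at A: point load 45.1 at a = 4.05: Pab(L + b)/(6LEI) = 489.1/EI
  at B: point load 45.1 at a = 4.05: Pab(L + a)/(6LEI) = 374/EI
  θ_A0 = 678.9/EI,  θ_B0 = 590.9/EI
Flexibility coefficients: a unit moment at one end gives L/(3EI) there and L/(6EI) at the far end, so f₁₁ = f₂₂ = 4.5/EI and f₁₂ = f₂₁ = 2.25/EI.
Compatibility — zero rotation at each built-in end:
  4.5 M_A + 2.25 M_B = 678.9
  2.25 M_A + 4.5 M_B = 590.9
Solving the pair gives M_A = 113.6 kN·m and M_B = 74.52 kN·m (hogging).

M_B = 74.52 kN·m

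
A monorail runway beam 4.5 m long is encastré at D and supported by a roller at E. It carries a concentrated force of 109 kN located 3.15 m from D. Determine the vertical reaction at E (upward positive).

Take the reaction at E as the redundant and release it; the primary structure is a cantilever fixed at D.
Free-end deflection of the primary structure under the applied loading (downward +):
  point load 109 at a = 3.15: Pa²(3L − a)/(6EI) = 1866/EI
Tip deflection under a unit load at E: L³/(3EI) = 30.38/EI.
The prop prevents deflection at E: R_E = δ_0/δ_{EE} = 1866/30.38 = 61.42 kN.

R_E = 61.42 kN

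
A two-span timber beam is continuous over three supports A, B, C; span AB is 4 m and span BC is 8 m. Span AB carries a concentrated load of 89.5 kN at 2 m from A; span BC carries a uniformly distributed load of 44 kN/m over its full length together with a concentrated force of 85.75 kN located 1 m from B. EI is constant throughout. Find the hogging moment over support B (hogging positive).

Insert a hinge at B; M_B is the redundant, and each span becomes simply supported.
Discontinuity in slope at B on the released structure — sum the simple-span end rotations:
  span AB: point load 89.5 at a = 2: Pab(L + a)/(6LEI) = 89.5/EI
  span BC: UDL 44: wL³/(24EI) = 938.7/EI
  span BC: point load 85.75 at a = 1: Pab(L + b)/(6LEI) = 187.6/EI
  relative rotation θ_0 = (89.5 + 1126)/EI = 1216/EI
A unit hogging moment at B produces rotation L₁/(3EI) + L₂/(3EI) = 4/EI.
Compatibility: M_B·(L₁+L₂)/(3EI) = θ_0, giving M_B = 303.9 kN·m (hogging).

M_B = 303.9 kN·m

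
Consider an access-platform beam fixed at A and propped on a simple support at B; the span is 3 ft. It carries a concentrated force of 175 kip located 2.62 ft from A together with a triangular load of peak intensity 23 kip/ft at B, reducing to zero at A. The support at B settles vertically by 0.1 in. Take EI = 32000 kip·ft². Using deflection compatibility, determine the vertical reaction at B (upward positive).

Remove the prop at B; the released (primary) structure is a cantilever built in at A.
Primary-structure tip deflection at B by superposition:
  point load 175 at a = 2.62: Pa²(3L − a)/(6EI) = 1277/EI
  triangular load, peak 23 at the free end: 11w₀L⁴/(120EI) = 170.8/EI
  δ_0 = 1448/EI
Tip deflection under a unit load at B: L³/(3EI) = 9/EI.
With EI = 32000 kip·ft²: δ_0 = 0.045254 ft and δ_{BB} = 0.000281 ft/kip.
Compatibility — the beam at B must follow the support down by 0.008333 ft: δ_0 − R_B·δ_{BB} = 0.008333, so R_B = (0.045254 − 0.008333)/0.000281 = 131.3 kip.

R_B = 131.3 kip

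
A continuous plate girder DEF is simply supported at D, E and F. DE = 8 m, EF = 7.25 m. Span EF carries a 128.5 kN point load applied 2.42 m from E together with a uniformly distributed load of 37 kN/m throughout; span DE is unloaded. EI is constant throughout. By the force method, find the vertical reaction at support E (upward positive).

Release continuity at E by inserting a hinge; the redundant is the internal moment M_E. The primary structure is two simply-supported spans DE and EF.
End slopes at the hinge E, treating each span as simply supported:
  span EF: point load 128.5 at a = 2.42: Pab(L + b)/(6LEI) = 417.1/EI
  span EF: UDL 37: wL³/(24EI) = 587.5/EI
  relative rotation θ_0 = (0 + 1005)/EI = 1005/EI
A unit hogging moment at E produces rotation L₁/(3EI) + L₂/(3EI) = 5.083/EI.
Compatibility: M_E·(L₁+L₂)/(3EI) = θ_0, giving M_E = 197.6 kN·m (hogging).
Span DE, ΣM about D with M_E applied at E: R_E^{DE}·8 = 0 + 197.6, so R_E^{DE} = 24.7 kN and R_D = 0 − 24.7 = -24.7 kN.
Span EF, ΣM about F: R_E^{EF}·7.25 = 1593 + 197.6, so R_E^{EF} = 247 kN and R_F = 396.8 − 247 = 149.8 kN.
R_E = 24.7 + 247 = 271.7 kN.

R_E = 271.7 kN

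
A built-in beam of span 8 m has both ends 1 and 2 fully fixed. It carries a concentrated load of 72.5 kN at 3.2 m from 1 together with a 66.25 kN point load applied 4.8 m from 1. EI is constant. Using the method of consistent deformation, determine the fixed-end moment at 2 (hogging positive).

M_2 = 132 kN·m

Take the two fixed-end moments M_1, M_2 as redundants; the released structure is the simple span 12.
On the primary (simply-supported) span, the end slopes from the loading are:
  at 1: point load 72.5 at a = 3.2: Pab(L + b)/(6LEI) = 297/EI
  at 2: point load 72.5 at a = 3.2: Pab(L + a)/(6LEI) = 259.8/EI
  at 1: point load 66.25 at a = 4.8: Pab(L + b)/(6LEI) = 237.4/EI
  at 2: point load 66.25 at a = 4.8: Pab(L + a)/(6LEI) = 271.4/EI
  θ_10 = 534.4/EI,  θ_20 = 531.2/EI
Flexibility coefficients: a unit moment at one end gives L/(3EI) there and L/(6EI) at the far end, so f₁₁ = f₂₂ = 2.667/EI and f₁₂ = f₂₁ = 1.333/EI.
Compatibility — zero rotation at each built-in end:
  2.667 M_1 + 1.333 M_2 = 534.4
  1.333 M_1 + 2.667 M_2 = 531.2
Solving the pair gives M_1 = 134.4 kN·m and M_2 = 132 kN·m (hogging).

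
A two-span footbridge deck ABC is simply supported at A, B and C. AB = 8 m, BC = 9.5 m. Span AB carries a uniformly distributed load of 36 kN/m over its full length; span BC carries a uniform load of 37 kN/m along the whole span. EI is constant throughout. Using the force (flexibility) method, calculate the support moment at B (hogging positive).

Insert a hinge at B; M_B is the redundant, and each span becomes simply supported.
Discontinuity in slope at B on the released structure — sum the simple-span end rotations:
  span AB: UDL 36: wL³/(24EI) = 768/EI
  span BC: UDL 37: wL³/(24EI) = 1322/EI
  relative rotation θ_0 = (768 + 1322)/EI = 2090/EI
A unit hogging moment at B produces rotation L₁/(3EI) + L₂/(3EI) = 5.833/EI.
Slope continuity at B: θ_0 = M_B·5.833/EI, so M_B = 2090/5.833 = 358.2 kN·m (hogging).

M_B = 358.2 kN·m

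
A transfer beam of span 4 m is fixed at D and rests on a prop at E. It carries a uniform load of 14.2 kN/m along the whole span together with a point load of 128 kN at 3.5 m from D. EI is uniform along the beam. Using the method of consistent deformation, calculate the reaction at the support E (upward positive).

Take the reaction at E as the redundant and release it; the primary structure is a cantilever fixed at D.
Primary-structure tip deflection at E by superposition:
  UDL 14.2: wL⁴/(8EI) = 454.4/EI
  point load 128 at a = 3.5: Pa²(3L − a)/(6EI) = 2221/EI
  δ_0 = 2676/EI
Flexibility coefficient — unit upward force at E: δ_{EE} = L³/(3EI) = 21.33/EI.
Compatibility at E: δ_0 − R_E·δ_{EE} = 0, so R_E = 2676/21.33 = 125.4 kN.

R_E = 125.4 kN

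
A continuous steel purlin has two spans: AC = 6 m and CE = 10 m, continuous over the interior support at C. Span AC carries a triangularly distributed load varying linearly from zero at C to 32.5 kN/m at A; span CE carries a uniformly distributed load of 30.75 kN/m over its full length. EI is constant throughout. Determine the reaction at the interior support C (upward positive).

R_C = 257.1 kN

Release continuity at C by inserting a hinge; the redundant is the internal moment M_C. The primary structure is two simply-supported spans AC and CE.
Discontinuity in slope at C on the released structure — sum the simple-span end rotations:
  span AC: triangular load, peak 32.5: 7w₀L³/(360EI) = 136.5/EI
  span CE: UDL 30.75: wL³/(24EI) = 1281/EI
  relative rotation θ_0 = (136.5 + 1281)/EI = 1418/EI
A unit hogging moment at C produces rotation L₁/(3EI) + L₂/(3EI) = 5.333/EI.
Slope continuity at C: θ_0 = M_C·5.333/EI, so M_C = 1418/5.333 = 265.8 kN·m (hogging).
Span AC, ΣM about A with M_C applied at C: R_C^{AC}·6 = 195 + 265.8, so R_C^{AC} = 76.8 kN and R_A = 97.5 − 76.8 = 20.7 kN.
Span CE, ΣM about E: R_C^{CE}·10 = 1538 + 265.8, so R_C^{CE} = 180.3 kN and R_E = 307.5 − 180.3 = 127.2 kN.
R_C = 76.8 + 180.3 = 257.1 kN.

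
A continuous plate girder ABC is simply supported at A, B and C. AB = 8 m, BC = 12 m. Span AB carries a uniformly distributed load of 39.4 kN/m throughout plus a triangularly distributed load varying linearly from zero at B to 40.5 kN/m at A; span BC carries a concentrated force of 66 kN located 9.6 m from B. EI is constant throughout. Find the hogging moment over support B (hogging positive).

M_B = 232.2 kN·m

Release continuity at B by inserting a hinge; the redundant is the internal moment M_B. The primary structure is two simply-supported spans AB and BC.
Rotations at B on the released spans (each span's end-slope, ×1/EI):
  span AB: UDL 39.4: wL³/(24EI) = 840.5/EI
  span AB: triangular load, peak 40.5: 7w₀L³/(360EI) = 403.2/EI
  span BC: point load 66 at a = 9.6: Pab(L + b)/(6LEI) = 304.1/EI
  relative rotation θ_0 = (1244 + 304.1)/EI = 1548/EI
A unit hogging moment at B produces rotation L₁/(3EI) + L₂/(3EI) = 6.667/EI.
Slope continuity at B: θ_0 = M_B·6.667/EI, so M_B = 1548/6.667 = 232.2 kN·m (hogging).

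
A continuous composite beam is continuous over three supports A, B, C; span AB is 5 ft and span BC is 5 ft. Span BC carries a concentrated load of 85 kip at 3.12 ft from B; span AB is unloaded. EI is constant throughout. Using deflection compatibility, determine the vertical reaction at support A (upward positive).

Insert a hinge at B; M_B is the redundant, and each span becomes simply supported.
Rotations at B on the released spans (each span's end-slope, ×1/EI):
  span BC: point load 85 at a = 3.12: Pab(L + b)/(6LEI) = 114.3/EI
  relative rotation θ_0 = (0 + 114.3)/EI = 114.3/EI
A unit hogging moment at B produces rotation L₁/(3EI) + L₂/(3EI) = 3.333/EI.
Slope continuity at B: θ_0 = M_B·3.333/EI, so M_B = 114.3/3.333 = 34.3 kip·ft (hogging).
Span AB, ΣM about A with M_B applied at B: R_B^{AB}·5 = 0 + 34.3, so R_B^{AB} = 6.86 kip and R_A = 0 − 6.86 = -6.86 kip.

R_A = -6.86 kip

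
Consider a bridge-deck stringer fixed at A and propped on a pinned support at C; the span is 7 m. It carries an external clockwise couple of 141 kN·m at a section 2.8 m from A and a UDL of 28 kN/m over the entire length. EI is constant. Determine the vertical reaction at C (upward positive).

R_C = 92.84 kN

Take the reaction at C as the redundant and release it; the primary structure is a cantilever fixed at A.
Free-end deflection of the primary structure under the applied loading (downward +):
  clockwise couple 141 at a = 2.8: M₀a(2L − a)/(2EI) = 2211/EI
  UDL 28: wL⁴/(8EI) = 8404/EI
  δ_0 = 10614/EI
Flexibility coefficient — unit upward force at C: δ_{CC} = L³/(3EI) = 114.3/EI.
Compatibility at C: δ_0 − R_C·δ_{CC} = 0, so R_C = 10614/114.3 = 92.84 kN.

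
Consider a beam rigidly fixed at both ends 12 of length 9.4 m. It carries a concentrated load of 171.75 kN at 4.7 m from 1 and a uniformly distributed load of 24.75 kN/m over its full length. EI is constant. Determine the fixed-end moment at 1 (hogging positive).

M_1 = 384 kN·m

Release both end moments; the primary structure is a simply-supported span 12 with redundants M_1 and M_2.
Simple-span end rotations at 1 and 2 under the given loads:
  at 1: point load 171.75 at a = 4.7: Pab(L + b)/(6LEI) = 948.5/EI
  at 2: point load 171.75 at a = 4.7: Pab(L + a)/(6LEI) = 948.5/EI
  at 1: UDL 24.75: wL³/(24EI) = 856.5/EI
  at 2: UDL 24.75: wL³/(24EI) = 856.5/EI
  θ_10 = 1805/EI,  θ_20 = 1805/EI
Flexibility coefficients: a unit moment at one end gives L/(3EI) there and L/(6EI) at the far end, so f₁₁ = f₂₂ = 3.133/EI and f₁₂ = f₂₁ = 1.567/EI.
Compatibility — zero rotation at each built-in end:
  3.133 M_1 + 1.567 M_2 = 1805
  1.567 M_1 + 3.133 M_2 = 1805
Solving the pair gives M_1 = 384 kN·m and M_2 = 384 kN·m (hogging).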